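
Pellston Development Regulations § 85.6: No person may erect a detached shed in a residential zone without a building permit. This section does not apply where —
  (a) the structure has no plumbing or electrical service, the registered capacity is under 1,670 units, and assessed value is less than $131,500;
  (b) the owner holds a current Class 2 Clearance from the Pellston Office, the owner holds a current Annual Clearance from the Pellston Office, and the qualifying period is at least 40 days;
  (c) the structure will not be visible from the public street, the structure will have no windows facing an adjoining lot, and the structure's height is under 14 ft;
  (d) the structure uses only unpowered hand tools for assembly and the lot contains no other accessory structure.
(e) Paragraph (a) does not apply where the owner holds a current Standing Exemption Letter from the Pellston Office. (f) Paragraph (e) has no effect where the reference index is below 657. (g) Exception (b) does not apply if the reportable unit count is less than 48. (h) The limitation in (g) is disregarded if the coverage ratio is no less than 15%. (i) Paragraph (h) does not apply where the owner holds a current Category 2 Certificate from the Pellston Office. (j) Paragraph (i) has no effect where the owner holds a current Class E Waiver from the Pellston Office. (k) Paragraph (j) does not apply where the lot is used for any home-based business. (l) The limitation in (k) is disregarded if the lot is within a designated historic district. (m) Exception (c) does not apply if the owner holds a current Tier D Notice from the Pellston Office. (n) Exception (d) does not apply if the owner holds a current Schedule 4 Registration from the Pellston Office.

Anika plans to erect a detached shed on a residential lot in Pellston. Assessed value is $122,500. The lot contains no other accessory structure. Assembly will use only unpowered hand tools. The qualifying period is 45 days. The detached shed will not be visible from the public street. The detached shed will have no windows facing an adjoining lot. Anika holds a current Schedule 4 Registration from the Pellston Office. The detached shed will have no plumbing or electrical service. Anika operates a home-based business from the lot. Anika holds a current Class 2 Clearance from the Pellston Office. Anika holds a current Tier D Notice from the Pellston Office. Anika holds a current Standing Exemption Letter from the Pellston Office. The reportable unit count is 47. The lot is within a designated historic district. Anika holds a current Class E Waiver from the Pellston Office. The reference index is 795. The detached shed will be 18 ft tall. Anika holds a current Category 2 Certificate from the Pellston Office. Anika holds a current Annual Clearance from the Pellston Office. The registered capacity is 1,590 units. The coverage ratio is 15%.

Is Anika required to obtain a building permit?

No — exception (b) applies; Anika does not need a building permit.

All of (a)'s requirements are met (there is no plumbing or electrical service; the registered capacity is 1,590 units, under the 1,670 units limit; assessed value is $122,500, less than the $131,500 limit). Turning to paragraphs (e)–(f): (e) operates against (a): a current Standing Exemption Letter is held. (f) does not operate here (the reference index is 795, not below 657), so (e) stands. Exception (a) does not apply.
Exception (b) is satisfied on its face — a current Class 2 Clearance is held; a current Annual Clearance is held; the qualifying period is 45 days, meeting the 40 days threshold. As to paragraphs (g)–(l): (g) is triggered (the reportable unit count is 47, less than the 48 limit), but is set aside by (h): (h) operates against (g): the coverage ratio is 15%, meeting the 15% threshold. (i) is engaged (a current Category 2 Certificate is held), but is set aside by (j): (j) is triggered — a current Class E Waiver is held. (k) would limit (j) — a home-based business operates on the lot — but (l) sets (k) aside: (l) operates against (k): the lot is in a historic district. So (b) applies.
Exception (c) requires that the structure's height is under 14 ft; but the structure's height is 18 ft, not under 14 ft, so (c) is unavailable.
Exception (d): assembly uses only hand tools; the lot has no other accessory structure — every condition holds. But applying paragraph (n): (n) operates against (d): a current Schedule 4 Registration is held. Exception (d) does not apply.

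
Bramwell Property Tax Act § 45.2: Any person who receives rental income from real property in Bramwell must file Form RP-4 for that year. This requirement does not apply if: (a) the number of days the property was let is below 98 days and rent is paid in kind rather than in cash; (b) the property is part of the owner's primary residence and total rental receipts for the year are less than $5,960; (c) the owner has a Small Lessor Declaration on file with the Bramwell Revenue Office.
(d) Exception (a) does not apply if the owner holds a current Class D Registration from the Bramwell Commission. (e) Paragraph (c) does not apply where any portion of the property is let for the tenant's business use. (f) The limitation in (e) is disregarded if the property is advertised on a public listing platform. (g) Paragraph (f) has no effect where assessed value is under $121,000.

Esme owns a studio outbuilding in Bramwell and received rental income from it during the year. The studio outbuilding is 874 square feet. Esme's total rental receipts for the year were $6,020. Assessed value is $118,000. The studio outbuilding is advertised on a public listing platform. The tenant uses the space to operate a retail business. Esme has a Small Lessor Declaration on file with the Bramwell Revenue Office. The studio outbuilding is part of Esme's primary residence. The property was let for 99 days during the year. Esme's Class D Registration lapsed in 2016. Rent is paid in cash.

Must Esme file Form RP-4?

Yes — Esme must file Form RP-4.

Exception (a) fails — the number of days the property was let is 99 days, not below 98 days.
Exception (b) requires that total rental receipts for the year are less than $5,960; but total rental receipts for the year are $6,020, not less than $5,960, so (b) is unavailable.
Exception (c)'s conditions are all satisfied: a Small Lessor Declaration is on file. But: (e) operates against (c): the space is let for business use. (f) would limit (e) — the property is publicly advertised — but (g) sets (f) aside: (g) operates against (f): assessed value is $118,000, under the $121,000 limit. (c) is therefore removed.
No exception is made out. Esme falls within the general rule.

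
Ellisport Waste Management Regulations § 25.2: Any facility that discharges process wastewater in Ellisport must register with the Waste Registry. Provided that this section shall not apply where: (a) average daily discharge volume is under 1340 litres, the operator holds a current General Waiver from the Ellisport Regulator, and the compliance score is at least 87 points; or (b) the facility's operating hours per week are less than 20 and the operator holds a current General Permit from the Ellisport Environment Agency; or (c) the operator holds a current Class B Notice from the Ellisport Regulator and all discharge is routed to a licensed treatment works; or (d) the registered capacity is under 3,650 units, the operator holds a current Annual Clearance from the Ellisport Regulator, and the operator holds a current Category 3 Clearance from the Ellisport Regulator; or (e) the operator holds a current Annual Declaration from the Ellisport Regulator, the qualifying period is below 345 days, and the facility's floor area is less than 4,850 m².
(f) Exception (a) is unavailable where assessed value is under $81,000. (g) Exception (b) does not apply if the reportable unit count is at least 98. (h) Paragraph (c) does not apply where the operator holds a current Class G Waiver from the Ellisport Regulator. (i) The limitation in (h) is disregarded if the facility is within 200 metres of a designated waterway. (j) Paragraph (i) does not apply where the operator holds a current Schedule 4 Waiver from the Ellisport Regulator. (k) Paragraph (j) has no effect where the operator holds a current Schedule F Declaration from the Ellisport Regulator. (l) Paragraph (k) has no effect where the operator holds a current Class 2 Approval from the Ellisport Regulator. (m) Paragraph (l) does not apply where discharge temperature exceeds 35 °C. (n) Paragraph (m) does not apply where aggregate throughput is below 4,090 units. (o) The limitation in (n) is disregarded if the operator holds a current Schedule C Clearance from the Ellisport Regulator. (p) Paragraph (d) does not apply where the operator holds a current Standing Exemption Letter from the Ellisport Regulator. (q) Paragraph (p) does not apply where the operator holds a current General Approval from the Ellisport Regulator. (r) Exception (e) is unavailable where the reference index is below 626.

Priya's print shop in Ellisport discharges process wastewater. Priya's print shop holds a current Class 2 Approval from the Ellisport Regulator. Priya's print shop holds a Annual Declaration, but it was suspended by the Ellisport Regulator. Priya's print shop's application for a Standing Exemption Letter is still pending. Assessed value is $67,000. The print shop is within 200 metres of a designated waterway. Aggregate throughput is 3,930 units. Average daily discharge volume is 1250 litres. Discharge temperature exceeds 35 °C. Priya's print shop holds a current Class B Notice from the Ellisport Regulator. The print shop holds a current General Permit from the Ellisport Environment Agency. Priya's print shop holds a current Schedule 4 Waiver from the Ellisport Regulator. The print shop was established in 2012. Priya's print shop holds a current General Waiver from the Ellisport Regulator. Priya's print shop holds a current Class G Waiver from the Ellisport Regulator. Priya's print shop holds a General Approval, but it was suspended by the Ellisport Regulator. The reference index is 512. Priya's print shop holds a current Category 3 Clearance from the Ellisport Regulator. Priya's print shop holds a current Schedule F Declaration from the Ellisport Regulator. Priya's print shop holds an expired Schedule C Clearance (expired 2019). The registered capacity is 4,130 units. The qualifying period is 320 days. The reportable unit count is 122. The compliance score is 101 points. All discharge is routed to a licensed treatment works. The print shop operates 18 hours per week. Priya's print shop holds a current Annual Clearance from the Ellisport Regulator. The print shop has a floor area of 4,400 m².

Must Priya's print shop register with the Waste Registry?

Yes — Priya's print shop must register with the Waste Registry.

Exception (a)'s conditions are all satisfied: average daily discharge volume is 1250 litres, under the 1340 litres limit; a current General Waiver is held; the compliance score is 101 points, meeting the 87 points threshold. However, paragraph (f) must be considered: (f) operates — assessed value is $67,000, under the $81,000 limit. (a) is therefore removed.
All of (b)'s requirements are met (the facility's operating hours per week are 18, less than the 20 limit; a current General Permit is held). Turning to paragraph (g): (g) operates against (b): the reportable unit count is 122, meeting the 98 threshold. (b) is therefore removed.
All of (c)'s requirements are met (a current Class B Notice is held; discharge is routed to a licensed treatment works). But: (h) operates against (c): a current Class G Waiver is held. (i) applies (the print shop is within 200 m of a designated waterway), but yields to (j): (j) operates against (i): a current Schedule 4 Waiver is held. (k) operates (a current Schedule F Declaration is held), but yields to (l): (l) operates against (k): a current Class 2 Approval is held. (m) would limit (l) — discharge temperature exceeds 35 °C — but (n) sets (m) aside: (n) operates against (m): aggregate throughput is 3,930 units, below the 4,090 units limit. (o), which would lift (n), is not triggered — the Schedule C Clearance is not current. Exception (c) does not apply.
Exception (d) does not apply: the registered capacity is 4,130 units, not under 3,650 units.
Exception (e) fails — there is no Annual Declaration in force.
Every exception is unavailable, so the rule governs.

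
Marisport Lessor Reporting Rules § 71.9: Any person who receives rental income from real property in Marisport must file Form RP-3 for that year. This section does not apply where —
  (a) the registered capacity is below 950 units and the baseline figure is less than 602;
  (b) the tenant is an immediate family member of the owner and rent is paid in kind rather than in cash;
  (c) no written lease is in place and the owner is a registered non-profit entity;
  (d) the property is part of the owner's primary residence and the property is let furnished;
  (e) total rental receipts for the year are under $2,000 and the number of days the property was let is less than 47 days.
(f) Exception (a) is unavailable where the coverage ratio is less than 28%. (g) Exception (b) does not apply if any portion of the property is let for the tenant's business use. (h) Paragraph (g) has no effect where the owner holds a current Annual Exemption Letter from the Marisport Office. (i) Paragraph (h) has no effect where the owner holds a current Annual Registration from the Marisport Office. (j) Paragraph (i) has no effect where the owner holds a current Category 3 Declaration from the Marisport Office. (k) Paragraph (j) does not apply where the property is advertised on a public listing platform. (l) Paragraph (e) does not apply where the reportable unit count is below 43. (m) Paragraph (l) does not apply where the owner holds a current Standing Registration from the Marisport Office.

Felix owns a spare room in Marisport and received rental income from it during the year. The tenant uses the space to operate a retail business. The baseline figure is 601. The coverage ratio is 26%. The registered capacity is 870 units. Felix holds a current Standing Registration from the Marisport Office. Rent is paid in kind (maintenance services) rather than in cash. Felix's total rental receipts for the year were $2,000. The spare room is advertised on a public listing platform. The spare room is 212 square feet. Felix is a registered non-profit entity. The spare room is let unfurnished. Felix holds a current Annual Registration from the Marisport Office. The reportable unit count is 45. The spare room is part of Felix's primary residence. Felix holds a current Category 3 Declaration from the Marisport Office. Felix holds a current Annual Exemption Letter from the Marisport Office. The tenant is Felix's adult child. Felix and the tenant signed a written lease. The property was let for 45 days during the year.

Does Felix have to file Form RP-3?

Exception (a): the registered capacity is 870 units, below the 950 units limit; the baseline figure is 601, less than the 602 limit — every condition holds. But: (f) operates against (a): the coverage ratio is 26%, less than the 28% limit. So (a) is unavailable.
Exception (b)'s conditions are all satisfied: the tenant is an immediate family member; rent is paid in kind. But applying paragraphs (g)–(k): (g) operates against (b): the space is let for business use. (h) applies (a current Annual Exemption Letter is held), but is set aside by (i): (i) operates against (h): a current Annual Registration is held. (j) would limit (i) — a current Category 3 Declaration is held — but (k) sets (j) aside: (k) operates against (j): the property is publicly advertised. Exception (b) does not apply.
Exception (c) requires that no written lease is in place; but a written lease is in place, so (c) is unavailable.
Exception (d) does not apply: the property is let unfurnished.
Exception (e) fails — total rental receipts for the year are $2,000, not under $2,000.
No exception displaces § 71.9.

Yes — Felix must file Form RP-3.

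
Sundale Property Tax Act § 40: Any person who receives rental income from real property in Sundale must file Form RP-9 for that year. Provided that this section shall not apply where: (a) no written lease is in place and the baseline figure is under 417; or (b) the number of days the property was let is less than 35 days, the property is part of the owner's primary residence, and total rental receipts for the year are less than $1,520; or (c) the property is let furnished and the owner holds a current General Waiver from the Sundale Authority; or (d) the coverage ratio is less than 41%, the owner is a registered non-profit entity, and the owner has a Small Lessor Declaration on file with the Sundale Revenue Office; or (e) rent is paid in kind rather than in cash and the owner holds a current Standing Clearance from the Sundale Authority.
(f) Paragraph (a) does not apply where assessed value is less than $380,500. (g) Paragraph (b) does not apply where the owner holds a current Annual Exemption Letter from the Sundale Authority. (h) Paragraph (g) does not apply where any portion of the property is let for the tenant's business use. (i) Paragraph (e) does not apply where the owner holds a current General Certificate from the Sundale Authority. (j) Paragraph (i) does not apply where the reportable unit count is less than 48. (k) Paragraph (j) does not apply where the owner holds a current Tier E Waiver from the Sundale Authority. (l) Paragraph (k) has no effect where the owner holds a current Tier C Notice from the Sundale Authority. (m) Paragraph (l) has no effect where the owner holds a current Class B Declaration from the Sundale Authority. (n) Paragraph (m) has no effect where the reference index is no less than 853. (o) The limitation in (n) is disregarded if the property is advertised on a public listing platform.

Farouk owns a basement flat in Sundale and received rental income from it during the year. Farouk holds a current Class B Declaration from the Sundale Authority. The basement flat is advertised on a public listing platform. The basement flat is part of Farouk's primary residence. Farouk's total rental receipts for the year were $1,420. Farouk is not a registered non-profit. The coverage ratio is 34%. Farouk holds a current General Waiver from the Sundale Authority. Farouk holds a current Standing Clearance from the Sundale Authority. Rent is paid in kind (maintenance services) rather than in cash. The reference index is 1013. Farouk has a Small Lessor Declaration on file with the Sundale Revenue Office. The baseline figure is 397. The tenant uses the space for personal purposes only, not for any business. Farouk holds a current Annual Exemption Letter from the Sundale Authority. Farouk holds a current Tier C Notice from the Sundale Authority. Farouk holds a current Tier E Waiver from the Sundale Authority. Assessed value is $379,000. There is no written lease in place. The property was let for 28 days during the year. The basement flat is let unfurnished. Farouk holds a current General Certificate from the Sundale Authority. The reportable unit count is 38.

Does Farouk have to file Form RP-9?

Exception (a)'s conditions are all satisfied: there is no written lease; the baseline figure is 397, under the 417 limit. Turning to paragraph (f): (f) operates against (a): assessed value is $379,000, less than the $380,500 limit. Exception (a) does not apply.
Exception (b) is satisfied on its face — the number of days the property was let is 28 days, less than the 35 days limit; the basement flat is part of the primary residence; total rental receipts for the year are $1,420, less than the $1,520 limit. But applying paragraphs (g)–(h): (g) operates against (b): a current Annual Exemption Letter is held. (h), which would lift (g), does not operate here — the space is used for personal purposes only. So (b) is unavailable.
Exception (c) requires that the property is let furnished; but the property is let unfurnished, so (c) is unavailable.
Exception (d) fails — Farouk is not a registered non-profit.
Exception (e)'s conditions are all satisfied: rent is paid in kind; a current Standing Clearance is held. Turning to paragraphs (i)–(o): (i) operates against (e): a current General Certificate is held. (j) would limit (i) — the reportable unit count is 38, less than the 48 limit — but (k) sets (j) aside: (k) operates against (j): a current Tier E Waiver is held. (l) would limit (k) — a current Tier C Notice is held — but (m) sets (l) aside: (m) is engaged — a current Class B Declaration is held. (n) would limit (m) — the reference index is 1,013, meeting the 853 threshold — but (o) sets (n) aside: (o) operates against (n): the property is publicly advertised. (e) is therefore removed.
No exception applies. The general rule governs.

Yes — Farouk must file Form RP-9.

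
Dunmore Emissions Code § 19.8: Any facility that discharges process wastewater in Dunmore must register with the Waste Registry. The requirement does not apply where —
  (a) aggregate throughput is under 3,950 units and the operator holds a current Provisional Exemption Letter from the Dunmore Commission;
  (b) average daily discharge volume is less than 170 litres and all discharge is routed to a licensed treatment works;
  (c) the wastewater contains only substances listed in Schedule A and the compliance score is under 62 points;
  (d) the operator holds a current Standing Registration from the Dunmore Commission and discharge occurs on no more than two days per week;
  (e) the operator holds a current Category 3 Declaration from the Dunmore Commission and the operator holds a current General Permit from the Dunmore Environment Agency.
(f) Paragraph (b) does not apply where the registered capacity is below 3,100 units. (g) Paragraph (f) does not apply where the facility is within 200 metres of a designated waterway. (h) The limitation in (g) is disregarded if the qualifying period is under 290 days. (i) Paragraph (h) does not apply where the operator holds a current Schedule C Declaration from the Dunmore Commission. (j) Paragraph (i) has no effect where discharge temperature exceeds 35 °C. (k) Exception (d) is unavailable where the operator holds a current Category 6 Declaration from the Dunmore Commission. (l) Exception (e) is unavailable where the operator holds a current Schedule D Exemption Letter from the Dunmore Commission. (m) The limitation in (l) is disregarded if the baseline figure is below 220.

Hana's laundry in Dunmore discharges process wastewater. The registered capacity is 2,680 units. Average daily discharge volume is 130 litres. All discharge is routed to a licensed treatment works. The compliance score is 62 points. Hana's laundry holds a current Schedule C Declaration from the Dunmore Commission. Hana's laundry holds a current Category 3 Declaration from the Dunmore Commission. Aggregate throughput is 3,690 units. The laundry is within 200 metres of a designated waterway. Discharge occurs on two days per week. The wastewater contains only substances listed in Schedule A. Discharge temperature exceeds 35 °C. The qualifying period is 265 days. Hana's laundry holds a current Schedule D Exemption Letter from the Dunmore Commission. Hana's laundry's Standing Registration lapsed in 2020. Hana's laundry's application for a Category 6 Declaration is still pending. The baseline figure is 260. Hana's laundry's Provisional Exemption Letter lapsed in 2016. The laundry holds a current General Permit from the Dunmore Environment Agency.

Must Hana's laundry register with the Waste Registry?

Exception (a) fails — no current Provisional Exemption Letter is held.
All of (b)'s requirements are met (average daily discharge volume is 130 litres, less than the 170 litres limit; discharge is routed to a licensed treatment works). But: (f) is triggered — the registered capacity is 2,680 units, below the 3,100 units limit. (g) is triggered (the laundry is within 200 m of a designated waterway), but is set aside by (h): (h) operates — the qualifying period is 265 days, under the 290 days limit. (i) is triggered (a current Schedule C Declaration is held), but is set aside by (j): (j) applies — discharge temperature exceeds 35 °C. (b) is therefore removed.
Exception (c) does not apply: the compliance score is 62 points, not under 62 points.
Exception (d) fails — there is no Standing Registration in force.
Exception (e) is satisfied on its face — a current Category 3 Declaration is held; a current General Permit is held. But applying paragraphs (l)–(m): (l) is engaged — a current Schedule D Exemption Letter is held. (m), which would lift (l), is not triggered — the baseline figure is 260, not below 220. (e) is therefore removed.
No exception applies. The general rule governs.

Yes — Hana's laundry must register with the Waste Registry.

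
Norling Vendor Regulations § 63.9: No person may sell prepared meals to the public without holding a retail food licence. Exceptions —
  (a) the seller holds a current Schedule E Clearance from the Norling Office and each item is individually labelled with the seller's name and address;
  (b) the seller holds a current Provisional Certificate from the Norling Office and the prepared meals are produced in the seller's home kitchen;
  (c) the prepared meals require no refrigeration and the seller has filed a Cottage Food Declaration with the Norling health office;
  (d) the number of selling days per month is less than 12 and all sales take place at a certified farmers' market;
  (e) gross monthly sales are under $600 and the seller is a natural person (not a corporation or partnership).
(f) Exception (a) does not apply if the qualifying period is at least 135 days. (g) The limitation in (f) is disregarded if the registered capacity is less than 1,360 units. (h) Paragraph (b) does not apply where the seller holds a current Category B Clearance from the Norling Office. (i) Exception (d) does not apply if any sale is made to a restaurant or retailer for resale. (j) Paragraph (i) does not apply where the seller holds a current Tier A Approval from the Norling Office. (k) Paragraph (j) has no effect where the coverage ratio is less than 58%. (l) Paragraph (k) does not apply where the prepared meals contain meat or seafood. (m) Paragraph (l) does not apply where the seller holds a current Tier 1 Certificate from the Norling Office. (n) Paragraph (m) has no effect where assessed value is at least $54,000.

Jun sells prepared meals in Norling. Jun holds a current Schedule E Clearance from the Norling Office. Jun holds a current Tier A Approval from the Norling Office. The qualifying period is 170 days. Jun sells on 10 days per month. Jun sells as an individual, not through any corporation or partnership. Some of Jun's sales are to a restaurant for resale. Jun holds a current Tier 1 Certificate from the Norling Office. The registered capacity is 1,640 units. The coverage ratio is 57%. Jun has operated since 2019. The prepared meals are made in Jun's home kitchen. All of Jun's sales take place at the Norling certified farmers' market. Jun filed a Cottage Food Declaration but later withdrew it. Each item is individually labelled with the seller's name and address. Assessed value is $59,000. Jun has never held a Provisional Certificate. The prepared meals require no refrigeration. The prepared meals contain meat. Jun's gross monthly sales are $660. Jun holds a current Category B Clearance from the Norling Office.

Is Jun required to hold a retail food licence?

Exception (a)'s conditions are all satisfied: a current Schedule E Clearance is held; items are individually labelled. But applying paragraphs (f)–(g): (f) is engaged — the qualifying period is 170 days, meeting the 135 days threshold. (g), which would lift (f), is inapplicable — the registered capacity is 1,640 units, not less than 1,360 units. Exception (a) does not apply.
Exception (b) requires that the seller holds a current Provisional Certificate from the Norling Office; but the Provisional Certificate is not current, so (b) is unavailable.
Exception (c) requires that the seller has filed a Cottage Food Declaration with the Norling health office; but the Cottage Food Declaration was withdrawn, so (c) is unavailable.
Exception (d): the number of selling days per month is 10, less than the 12 limit; all sales are at a certified farmers' market — every condition holds. Applying paragraphs (i)–(n): (i) is triggered (some sales are to a restaurant for resale), but is displaced by (j): (j) applies — a current Tier A Approval is held. (k) is triggered (the coverage ratio is 57%, less than the 58% limit), but is set aside by (l): (l) applies — the prepared meals contain meat. (m) is engaged (a current Tier 1 Certificate is held), but yields to (n): (n) is engaged — assessed value is $59,000, meeting the $54,000 threshold. (d) remains available.
Exception (e) does not apply: gross monthly sales are $660, not under $600.

No — exception (d) applies; Jun is not required to hold a retail food licence.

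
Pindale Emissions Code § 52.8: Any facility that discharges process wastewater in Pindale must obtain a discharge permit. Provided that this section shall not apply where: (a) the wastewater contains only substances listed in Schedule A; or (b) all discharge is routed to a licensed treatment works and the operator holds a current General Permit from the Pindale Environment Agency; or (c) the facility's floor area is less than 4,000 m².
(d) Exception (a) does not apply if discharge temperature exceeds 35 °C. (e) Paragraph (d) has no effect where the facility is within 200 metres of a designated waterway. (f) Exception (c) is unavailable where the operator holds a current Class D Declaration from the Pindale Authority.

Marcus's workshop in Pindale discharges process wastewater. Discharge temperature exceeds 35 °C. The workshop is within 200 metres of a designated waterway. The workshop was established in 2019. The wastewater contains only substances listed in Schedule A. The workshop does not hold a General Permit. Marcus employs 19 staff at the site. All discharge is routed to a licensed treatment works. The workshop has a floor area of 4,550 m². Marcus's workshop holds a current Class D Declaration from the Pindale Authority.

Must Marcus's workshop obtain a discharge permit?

Exception (a): the wastewater is Schedule-A-only — every condition holds. Applying paragraphs (d)–(e): (d) is triggered (discharge temperature exceeds 35 °C), but is set aside by (e): (e) applies — the workshop is within 200 m of a designated waterway. Exception (a) stands.
Exception (b) does not apply: no General Permit is held.
Exception (c) does not apply: the facility's floor area is 4,550 m², not less than 4,000 m².

No — exception (a) applies; Marcus's workshop is not required to obtain a discharge permit.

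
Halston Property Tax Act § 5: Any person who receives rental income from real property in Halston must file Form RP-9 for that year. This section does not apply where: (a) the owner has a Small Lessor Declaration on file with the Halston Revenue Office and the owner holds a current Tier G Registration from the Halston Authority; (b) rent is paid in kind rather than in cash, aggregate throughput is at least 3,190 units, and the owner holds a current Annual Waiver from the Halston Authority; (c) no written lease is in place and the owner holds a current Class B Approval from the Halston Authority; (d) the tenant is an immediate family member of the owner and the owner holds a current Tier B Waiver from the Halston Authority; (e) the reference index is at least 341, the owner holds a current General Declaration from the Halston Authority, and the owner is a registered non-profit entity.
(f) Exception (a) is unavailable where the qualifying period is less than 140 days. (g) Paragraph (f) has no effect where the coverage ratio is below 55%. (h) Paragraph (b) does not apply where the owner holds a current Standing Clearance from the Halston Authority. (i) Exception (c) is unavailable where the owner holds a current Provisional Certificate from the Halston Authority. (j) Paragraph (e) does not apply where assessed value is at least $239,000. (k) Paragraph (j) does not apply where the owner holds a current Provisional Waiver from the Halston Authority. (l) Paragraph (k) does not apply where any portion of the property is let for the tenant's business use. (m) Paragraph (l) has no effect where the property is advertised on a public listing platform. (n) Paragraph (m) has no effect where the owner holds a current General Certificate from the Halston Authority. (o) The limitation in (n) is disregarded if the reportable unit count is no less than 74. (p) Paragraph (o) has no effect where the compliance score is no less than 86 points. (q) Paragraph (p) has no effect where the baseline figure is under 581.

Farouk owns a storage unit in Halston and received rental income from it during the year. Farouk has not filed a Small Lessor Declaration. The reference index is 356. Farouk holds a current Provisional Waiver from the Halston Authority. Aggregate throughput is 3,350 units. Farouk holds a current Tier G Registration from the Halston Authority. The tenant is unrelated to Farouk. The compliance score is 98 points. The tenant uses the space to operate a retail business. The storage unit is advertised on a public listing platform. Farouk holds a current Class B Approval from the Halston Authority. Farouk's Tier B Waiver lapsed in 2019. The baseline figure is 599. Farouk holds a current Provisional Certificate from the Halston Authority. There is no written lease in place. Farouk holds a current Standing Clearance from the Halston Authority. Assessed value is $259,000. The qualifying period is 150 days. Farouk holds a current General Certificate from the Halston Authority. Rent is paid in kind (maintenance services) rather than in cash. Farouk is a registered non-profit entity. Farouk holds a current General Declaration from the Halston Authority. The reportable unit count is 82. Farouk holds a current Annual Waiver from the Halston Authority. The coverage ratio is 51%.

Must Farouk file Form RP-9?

Exception (a) requires that the owner has a Small Lessor Declaration on file with the Halston Revenue Office; but no Small Lessor Declaration is on file, so (a) is unavailable.
Exception (b)'s conditions are all satisfied: rent is paid in kind; aggregate throughput is 3,350 units, meeting the 3,190 units threshold; a current Annual Waiver is held. But: (h) operates against (b): a current Standing Clearance is held. (b) is therefore removed.
All of (c)'s requirements are met (there is no written lease; a current Class B Approval is held). Turning to paragraph (i): (i) operates against (c): a current Provisional Certificate is held. Exception (c) does not apply.
Exception (d) fails — the tenant is unrelated to the owner.
Exception (e) is satisfied on its face — the reference index is 356, meeting the 341 threshold; a current General Declaration is held; Farouk is a registered non-profit. But applying paragraphs (j)–(q): (j) operates against (e): assessed value is $259,000, meeting the $239,000 threshold. (k) is triggered (a current Provisional Waiver is held), but yields to (l): (l) operates — the space is let for business use. (m) applies (the property is publicly advertised), but is itself disapplied by (n): (n) operates against (m): a current General Certificate is held. (o) would limit (n) — the reportable unit count is 82, meeting the 74 threshold — but (p) sets (o) aside: (p) operates against (o): the compliance score is 98 points, meeting the 86 points threshold. (q) is not triggered (the baseline figure is 599, not under 581), so (p) stands. Exception (e) does not apply.
No exception displaces § 5.

Yes — Farouk must file Form RP-9.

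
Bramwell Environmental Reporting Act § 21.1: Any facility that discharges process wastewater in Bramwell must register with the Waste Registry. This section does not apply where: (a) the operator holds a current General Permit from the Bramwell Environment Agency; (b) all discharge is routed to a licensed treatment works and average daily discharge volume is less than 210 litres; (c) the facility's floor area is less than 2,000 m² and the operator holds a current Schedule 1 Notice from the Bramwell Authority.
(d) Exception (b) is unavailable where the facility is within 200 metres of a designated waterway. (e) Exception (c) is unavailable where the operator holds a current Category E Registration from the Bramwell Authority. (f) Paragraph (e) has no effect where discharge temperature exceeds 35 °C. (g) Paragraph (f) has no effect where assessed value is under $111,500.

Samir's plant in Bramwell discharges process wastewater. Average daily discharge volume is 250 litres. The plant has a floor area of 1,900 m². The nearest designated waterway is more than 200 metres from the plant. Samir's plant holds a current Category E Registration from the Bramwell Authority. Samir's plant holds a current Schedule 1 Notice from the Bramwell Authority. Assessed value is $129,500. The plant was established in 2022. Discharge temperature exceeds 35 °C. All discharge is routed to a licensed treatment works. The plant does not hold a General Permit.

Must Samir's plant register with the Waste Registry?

Exception (a) fails — no General Permit is held.
Exception (b) fails — average daily discharge volume is 250 litres, not less than 210 litres.
Exception (c)'s conditions are all satisfied: the facility's floor area is 1,900 m², less than the 2,000 m² limit; a current Schedule 1 Notice is held. Considering the limiting provisions: (e) is engaged (a current Category E Registration is held), but is set aside by (f): (f) applies — discharge temperature exceeds 35 °C. (g) is not engaged (assessed value is $129,500, not under $111,500), so (f) stands. (c) remains available.

No — exception (c) applies; Samir's plant is not required to register with the Waste Registry.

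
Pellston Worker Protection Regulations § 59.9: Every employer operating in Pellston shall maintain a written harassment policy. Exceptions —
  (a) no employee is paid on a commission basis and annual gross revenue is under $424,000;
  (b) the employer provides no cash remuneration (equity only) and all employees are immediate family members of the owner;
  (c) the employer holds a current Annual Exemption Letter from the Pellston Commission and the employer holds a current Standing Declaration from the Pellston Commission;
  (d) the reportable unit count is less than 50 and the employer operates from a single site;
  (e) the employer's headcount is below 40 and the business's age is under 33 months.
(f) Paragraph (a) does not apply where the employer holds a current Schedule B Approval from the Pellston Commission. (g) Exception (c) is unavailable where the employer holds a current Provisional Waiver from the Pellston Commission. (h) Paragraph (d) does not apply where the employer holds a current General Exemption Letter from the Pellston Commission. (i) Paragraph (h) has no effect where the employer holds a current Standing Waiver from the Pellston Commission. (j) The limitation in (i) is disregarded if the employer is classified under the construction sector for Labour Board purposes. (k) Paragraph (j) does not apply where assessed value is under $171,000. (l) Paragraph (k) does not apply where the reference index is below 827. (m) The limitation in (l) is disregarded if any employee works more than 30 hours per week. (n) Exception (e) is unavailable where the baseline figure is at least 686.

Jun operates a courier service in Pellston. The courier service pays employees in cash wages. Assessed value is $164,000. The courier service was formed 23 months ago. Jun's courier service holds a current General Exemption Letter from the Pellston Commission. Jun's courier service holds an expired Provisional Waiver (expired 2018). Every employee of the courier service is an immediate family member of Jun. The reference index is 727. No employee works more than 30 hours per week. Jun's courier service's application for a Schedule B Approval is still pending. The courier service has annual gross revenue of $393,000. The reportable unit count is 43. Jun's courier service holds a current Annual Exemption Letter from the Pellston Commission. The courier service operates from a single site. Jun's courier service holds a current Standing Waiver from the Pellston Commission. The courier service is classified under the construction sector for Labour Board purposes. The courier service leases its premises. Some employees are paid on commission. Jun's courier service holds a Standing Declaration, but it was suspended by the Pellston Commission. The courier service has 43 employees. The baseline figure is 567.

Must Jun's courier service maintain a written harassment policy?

Yes — Jun's courier service must maintain a written harassment policy.

Exception (a) fails — some employees are paid on commission.
Exception (b) fails — employees are paid cash wages.
Exception (c) requires that the employer holds a current Standing Declaration from the Pellston Commission; but no current Standing Declaration is held, so (c) is unavailable.
Exception (d)'s conditions are all satisfied: the reportable unit count is 43, less than the 50 limit; the employer operates from a single site. Turning to paragraphs (h)–(m): (h) operates against (d): a current General Exemption Letter is held. (i) is engaged (a current Standing Waiver is held), but is set aside by (j): (j) is triggered — the courier service is classified under the construction sector. (k) operates (assessed value is $164,000, under the $171,000 limit), but is itself disapplied by (l): (l) operates against (k): the reference index is 727, below the 827 limit. (m), which would lift (l), is not triggered — no employee exceeds 30 hours/week. Exception (d) does not apply.
Exception (e) requires that the employer's headcount is below 40; but the employer's headcount is 43, not below 40, so (e) is unavailable.
No exception applies. The general rule governs.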